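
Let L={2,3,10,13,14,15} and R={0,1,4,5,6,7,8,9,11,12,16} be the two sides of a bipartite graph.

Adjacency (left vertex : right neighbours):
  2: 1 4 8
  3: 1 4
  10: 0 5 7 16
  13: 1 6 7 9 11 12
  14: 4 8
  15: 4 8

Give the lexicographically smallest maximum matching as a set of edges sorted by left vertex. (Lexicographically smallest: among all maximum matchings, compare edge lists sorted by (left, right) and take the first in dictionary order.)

|M| = 5 (so the lex-smallest maximum matching has 5 edges)
process left vertices in ascending order; for each, take the smallest-labelled available neighbour that still permits 5 edges overall, or leave it unmatched if none does
lex-smallest matching: {2-1, 3-4, 10-0, 13-6, 14-8}

Lex-smallest maximum matching: {(2,1), (3,4), (10,0), (13,6), (14,8)}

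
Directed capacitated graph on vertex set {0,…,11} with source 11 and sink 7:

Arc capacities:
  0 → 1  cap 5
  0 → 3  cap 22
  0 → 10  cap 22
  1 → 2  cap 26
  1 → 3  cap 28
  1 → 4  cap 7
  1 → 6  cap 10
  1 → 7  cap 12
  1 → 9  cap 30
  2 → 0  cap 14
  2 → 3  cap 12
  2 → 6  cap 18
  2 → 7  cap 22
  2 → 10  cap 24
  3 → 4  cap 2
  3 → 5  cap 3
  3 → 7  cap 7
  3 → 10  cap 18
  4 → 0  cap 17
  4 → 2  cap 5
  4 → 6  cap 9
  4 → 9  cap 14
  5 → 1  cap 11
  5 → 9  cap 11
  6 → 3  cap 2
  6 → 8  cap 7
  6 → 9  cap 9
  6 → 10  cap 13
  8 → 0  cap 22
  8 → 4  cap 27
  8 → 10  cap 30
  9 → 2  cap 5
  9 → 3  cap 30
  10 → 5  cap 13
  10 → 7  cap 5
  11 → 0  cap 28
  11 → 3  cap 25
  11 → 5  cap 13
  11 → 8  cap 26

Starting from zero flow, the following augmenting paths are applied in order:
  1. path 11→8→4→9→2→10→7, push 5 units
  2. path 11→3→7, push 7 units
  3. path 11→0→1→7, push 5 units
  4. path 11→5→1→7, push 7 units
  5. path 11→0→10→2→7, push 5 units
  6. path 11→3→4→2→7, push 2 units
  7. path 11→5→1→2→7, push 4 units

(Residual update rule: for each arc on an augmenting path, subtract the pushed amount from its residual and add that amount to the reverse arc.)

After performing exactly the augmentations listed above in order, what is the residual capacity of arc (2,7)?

Residual capacity of (2,7): 11

after path 1 (11→8→4→9→2→10→7, push 5): res(2,7)=22
after path 2 (11→3→7, push 7): res(2,7)=22
after path 3 (11→0→1→7, push 5): res(2,7)=22
after path 4 (11→5→1→7, push 7): res(2,7)=22
after path 5 (11→0→10→2→7, push 5): res(2,7)=17
after path 6 (11→3→4→2→7, push 2): res(2,7)=15
after path 7 (11→5→1→2→7, push 4): res(2,7)=11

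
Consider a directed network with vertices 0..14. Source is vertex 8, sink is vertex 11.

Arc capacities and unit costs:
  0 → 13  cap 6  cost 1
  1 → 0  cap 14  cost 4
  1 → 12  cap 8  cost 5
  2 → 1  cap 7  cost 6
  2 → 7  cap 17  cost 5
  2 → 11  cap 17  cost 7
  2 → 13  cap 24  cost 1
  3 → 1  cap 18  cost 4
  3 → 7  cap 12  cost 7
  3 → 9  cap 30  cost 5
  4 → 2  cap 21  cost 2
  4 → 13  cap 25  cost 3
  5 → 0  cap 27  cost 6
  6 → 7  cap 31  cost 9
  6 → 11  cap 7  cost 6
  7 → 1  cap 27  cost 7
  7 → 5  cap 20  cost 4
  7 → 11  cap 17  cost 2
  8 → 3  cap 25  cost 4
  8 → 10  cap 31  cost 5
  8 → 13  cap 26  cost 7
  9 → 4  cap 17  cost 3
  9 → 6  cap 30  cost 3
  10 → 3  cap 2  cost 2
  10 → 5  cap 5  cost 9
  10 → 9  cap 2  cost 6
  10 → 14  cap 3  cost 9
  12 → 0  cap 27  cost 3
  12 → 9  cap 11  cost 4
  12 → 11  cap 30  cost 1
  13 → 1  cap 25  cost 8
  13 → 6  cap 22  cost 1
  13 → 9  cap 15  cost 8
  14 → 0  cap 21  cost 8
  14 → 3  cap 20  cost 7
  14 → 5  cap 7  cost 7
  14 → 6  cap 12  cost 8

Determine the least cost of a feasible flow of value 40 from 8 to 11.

Minimum cost for 40 units: 636

shortest-cost path #1: 8→3→7→11 push 12 @ unit cost 13 (adds 156)
shortest-cost path #2: 8→13→6→11 push 7 @ unit cost 14 (adds 98)
shortest-cost path #3: 8→3→1→12→11 push 8 @ unit cost 14 (adds 112)
shortest-cost path #4: 8→13→6→7→11 push 5 @ unit cost 19 (adds 95)
shortest-cost path #5: 8→3→9→4→2→11 push 5 @ unit cost 21 (adds 105)
shortest-cost path #6: 8→10→9→4→2→11 push 2 @ unit cost 23 (adds 46)
shortest-cost path #7: 8→10→3→9→4→2→11 push 1 @ unit cost 24 (adds 24)
total cost = 636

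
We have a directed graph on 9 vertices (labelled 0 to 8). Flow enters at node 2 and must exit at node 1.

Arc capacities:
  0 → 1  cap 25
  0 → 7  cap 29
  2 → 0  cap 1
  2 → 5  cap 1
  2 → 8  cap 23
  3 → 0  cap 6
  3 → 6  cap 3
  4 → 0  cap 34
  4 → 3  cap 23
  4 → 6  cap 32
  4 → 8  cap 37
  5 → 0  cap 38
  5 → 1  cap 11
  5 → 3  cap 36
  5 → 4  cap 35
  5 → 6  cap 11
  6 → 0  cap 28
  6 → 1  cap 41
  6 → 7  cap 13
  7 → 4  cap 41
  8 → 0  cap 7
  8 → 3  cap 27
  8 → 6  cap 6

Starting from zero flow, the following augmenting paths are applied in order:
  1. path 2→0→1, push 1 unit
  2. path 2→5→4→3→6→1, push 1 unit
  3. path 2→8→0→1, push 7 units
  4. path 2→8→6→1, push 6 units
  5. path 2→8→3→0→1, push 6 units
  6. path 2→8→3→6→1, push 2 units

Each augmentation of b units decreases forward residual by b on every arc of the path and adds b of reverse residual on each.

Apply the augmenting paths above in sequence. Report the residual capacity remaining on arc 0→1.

Residual capacity of (0,1): 11

after path 1 (2→0→1, push 1): res(0,1)=24
after path 2 (2→5→4→3→6→1, push 1): res(0,1)=24
after path 3 (2→8→0→1, push 7): res(0,1)=17
after path 4 (2→8→6→1, push 6): res(0,1)=17
after path 5 (2→8→3→0→1, push 6): res(0,1)=11
after path 6 (2→8→3→6→1, push 2): res(0,1)=11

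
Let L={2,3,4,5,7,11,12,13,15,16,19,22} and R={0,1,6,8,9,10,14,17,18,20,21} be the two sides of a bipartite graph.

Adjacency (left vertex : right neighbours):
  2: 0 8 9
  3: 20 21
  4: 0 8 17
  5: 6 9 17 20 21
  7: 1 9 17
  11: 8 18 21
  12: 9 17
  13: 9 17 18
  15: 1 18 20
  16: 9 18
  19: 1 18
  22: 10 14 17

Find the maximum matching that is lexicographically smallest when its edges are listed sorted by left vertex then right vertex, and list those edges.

Lex-smallest maximum matching: {(2,0), (3,20), (4,8), (5,6), (7,1), (11,21), (12,9), (13,17), (15,18), (22,10)}

|M| = 10 (so the lex-smallest maximum matching has 10 edges)
process left vertices in ascending order; for each, take the smallest-labelled available neighbour that still permits 10 edges overall, or leave it unmatched if none does
lex-smallest matching: {2-0, 3-20, 4-8, 5-6, 7-1, 11-21, 12-9, 13-17, 15-18, 22-10}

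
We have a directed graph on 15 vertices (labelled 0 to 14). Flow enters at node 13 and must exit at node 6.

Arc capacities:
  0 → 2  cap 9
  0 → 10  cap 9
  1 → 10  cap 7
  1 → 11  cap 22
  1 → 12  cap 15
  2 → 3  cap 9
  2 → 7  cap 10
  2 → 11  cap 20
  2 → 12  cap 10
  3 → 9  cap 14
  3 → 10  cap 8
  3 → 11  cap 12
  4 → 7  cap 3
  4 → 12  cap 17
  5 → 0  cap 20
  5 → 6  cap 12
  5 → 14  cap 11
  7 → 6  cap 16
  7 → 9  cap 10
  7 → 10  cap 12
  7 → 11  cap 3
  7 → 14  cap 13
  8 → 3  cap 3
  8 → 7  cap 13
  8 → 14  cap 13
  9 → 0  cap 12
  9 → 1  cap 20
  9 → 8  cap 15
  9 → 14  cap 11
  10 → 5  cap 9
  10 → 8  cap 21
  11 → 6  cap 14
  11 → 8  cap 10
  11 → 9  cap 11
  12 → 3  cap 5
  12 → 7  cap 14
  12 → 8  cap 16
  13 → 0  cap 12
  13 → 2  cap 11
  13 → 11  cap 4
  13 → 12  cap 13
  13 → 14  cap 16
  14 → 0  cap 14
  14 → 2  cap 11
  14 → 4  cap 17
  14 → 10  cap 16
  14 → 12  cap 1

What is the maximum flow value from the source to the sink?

Maximum flow value: 39

augment #1: 13→11→6 bottleneck 4, total now 4
augment #2: 13→2→7→6 bottleneck 10, total now 14
augment #3: 13→2→11→6 bottleneck 1, total now 15
augment #4: 13→12→7→6 bottleneck 6, total now 21
augment #5: 13→0→2→11→6 bottleneck 9, total now 30
augment #6: 13→0→10→5→6 bottleneck 3, total now 33
augment #7: 13→14→10→5→6 bottleneck 6, total now 39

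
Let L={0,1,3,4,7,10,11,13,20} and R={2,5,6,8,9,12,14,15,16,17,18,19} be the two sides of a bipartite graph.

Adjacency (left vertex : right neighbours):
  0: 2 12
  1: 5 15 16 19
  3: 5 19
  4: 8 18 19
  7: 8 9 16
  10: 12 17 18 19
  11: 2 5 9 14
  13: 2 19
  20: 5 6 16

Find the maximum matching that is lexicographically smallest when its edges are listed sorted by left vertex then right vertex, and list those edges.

Lex-smallest maximum matching: {(0,2), (1,15), (3,5), (4,8), (7,9), (10,12), (11,14), (13,19), (20,6)}

|M| = 9 (so the lex-smallest maximum matching has 9 edges)
process left vertices in ascending order; for each, take the smallest-labelled available neighbour that still permits 9 edges overall, or leave it unmatched if none does
lex-smallest matching: {0-2, 1-15, 3-5, 4-8, 7-9, 10-12, 11-14, 13-19, 20-6}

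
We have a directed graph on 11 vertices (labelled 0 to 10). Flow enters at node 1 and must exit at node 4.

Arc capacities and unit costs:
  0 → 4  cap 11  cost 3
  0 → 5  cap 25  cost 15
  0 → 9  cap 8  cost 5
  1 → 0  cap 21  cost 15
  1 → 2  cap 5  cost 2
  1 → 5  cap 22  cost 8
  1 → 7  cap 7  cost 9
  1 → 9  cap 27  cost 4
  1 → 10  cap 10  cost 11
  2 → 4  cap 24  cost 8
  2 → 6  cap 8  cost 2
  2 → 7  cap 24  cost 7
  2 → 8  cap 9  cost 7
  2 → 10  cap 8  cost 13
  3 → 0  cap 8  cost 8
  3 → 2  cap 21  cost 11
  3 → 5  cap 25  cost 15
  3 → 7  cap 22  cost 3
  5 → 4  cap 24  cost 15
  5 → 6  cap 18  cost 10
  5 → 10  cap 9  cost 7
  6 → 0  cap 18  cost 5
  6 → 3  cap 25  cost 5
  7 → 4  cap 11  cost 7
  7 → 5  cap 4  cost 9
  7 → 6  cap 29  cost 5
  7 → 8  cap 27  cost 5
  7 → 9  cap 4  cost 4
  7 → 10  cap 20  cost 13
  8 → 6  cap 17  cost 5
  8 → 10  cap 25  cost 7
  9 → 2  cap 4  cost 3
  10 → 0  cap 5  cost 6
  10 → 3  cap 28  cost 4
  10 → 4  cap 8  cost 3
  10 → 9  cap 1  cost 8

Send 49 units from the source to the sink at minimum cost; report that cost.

shortest-cost path #1: 1→2→4 push 5 @ unit cost 10 (adds 50)
shortest-cost path #2: 1→10→4 push 8 @ unit cost 14 (adds 112)
shortest-cost path #3: 1→9→2→4 push 4 @ unit cost 15 (adds 60)
shortest-cost path #4: 1→7→4 push 7 @ unit cost 16 (adds 112)
shortest-cost path #5: 1→0→4 push 11 @ unit cost 18 (adds 198)
shortest-cost path #6: 1→5→4 push 14 @ unit cost 23 (adds 322)
total cost = 854

Minimum cost for 49 units: 854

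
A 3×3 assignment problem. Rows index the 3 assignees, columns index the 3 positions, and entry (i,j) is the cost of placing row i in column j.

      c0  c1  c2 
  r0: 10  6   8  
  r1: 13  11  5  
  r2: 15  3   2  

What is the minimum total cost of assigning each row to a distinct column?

optimal assignment: row0→col0 (cost 10), row1→col2 (cost 5), row2→col1 (cost 3)
total = 10 + 5 + 3 = 18

Minimum assignment cost: 18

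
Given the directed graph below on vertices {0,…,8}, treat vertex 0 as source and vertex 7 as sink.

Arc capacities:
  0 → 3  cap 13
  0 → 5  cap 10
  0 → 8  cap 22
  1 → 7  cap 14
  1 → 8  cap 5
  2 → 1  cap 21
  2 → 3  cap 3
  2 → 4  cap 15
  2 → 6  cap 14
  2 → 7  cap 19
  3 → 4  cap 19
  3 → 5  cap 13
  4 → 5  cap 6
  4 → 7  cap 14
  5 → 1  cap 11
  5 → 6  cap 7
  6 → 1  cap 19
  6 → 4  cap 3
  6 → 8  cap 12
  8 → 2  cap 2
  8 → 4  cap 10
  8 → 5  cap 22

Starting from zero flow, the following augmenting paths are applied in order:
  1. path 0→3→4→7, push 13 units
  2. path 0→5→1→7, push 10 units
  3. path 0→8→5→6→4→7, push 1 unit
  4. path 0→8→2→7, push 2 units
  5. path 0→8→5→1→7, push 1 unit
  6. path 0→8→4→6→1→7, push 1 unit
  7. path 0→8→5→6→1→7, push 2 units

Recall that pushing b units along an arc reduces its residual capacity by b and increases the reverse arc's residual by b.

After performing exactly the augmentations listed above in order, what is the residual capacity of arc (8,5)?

Residual capacity of (8,5): 18

after path 1 (0→3→4→7, push 13): res(8,5)=22
after path 2 (0→5→1→7, push 10): res(8,5)=22
after path 3 (0→8→5→6→4→7, push 1): res(8,5)=21
after path 4 (0→8→2→7, push 2): res(8,5)=21
after path 5 (0→8→5→1→7, push 1): res(8,5)=20
after path 6 (0→8→4→6→1→7, push 1): res(8,5)=20
after path 7 (0→8→5→6→1→7, push 2): res(8,5)=18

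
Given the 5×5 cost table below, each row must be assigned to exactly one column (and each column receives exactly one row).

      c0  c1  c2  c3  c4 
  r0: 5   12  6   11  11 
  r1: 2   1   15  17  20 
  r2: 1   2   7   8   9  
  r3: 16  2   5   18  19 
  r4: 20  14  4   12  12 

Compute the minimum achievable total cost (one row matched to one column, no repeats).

optimal assignment: row0→col4 (cost 11), row1→col0 (cost 2), row2→col3 (cost 8), row3→col1 (cost 2), row4→col2 (cost 4)
total = 11 + 2 + 8 + 2 + 4 = 27

Minimum assignment cost: 27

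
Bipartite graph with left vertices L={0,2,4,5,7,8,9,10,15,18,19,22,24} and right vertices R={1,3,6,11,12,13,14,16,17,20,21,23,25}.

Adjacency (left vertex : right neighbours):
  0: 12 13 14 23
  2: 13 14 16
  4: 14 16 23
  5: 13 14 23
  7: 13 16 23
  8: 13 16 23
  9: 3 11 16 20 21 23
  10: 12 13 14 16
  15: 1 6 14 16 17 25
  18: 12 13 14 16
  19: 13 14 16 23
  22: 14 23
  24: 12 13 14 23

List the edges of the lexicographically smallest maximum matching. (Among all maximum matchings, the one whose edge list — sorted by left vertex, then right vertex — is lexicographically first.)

|M| = 7 (so the lex-smallest maximum matching has 7 edges)
process left vertices in ascending order; for each, take the smallest-labelled available neighbour that still permits 7 edges overall, or leave it unmatched if none does
lex-smallest matching: {0-12, 2-13, 4-14, 5-23, 7-16, 9-3, 15-1}

Lex-smallest maximum matching: {(0,12), (2,13), (4,14), (5,23), (7,16), (9,3), (15,1)}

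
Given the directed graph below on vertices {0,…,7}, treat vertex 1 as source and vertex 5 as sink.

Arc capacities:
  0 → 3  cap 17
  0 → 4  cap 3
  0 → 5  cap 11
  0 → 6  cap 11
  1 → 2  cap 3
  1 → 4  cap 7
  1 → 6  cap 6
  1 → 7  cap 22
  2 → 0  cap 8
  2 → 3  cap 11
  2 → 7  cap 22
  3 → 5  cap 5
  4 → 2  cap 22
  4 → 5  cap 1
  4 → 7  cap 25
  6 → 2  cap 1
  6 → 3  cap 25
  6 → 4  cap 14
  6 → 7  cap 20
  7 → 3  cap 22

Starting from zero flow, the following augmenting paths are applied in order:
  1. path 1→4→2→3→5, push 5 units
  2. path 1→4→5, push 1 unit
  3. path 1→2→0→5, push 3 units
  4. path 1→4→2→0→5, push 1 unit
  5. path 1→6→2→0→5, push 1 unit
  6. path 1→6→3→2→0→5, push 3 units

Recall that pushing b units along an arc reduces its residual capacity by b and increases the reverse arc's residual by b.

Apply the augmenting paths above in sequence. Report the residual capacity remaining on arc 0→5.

after path 1 (1→4→2→3→5, push 5): res(0,5)=11
after path 2 (1→4→5, push 1): res(0,5)=11
after path 3 (1→2→0→5, push 3): res(0,5)=8
after path 4 (1→4→2→0→5, push 1): res(0,5)=7
after path 5 (1→6→2→0→5, push 1): res(0,5)=6
after path 6 (1→6→3→2→0→5, push 3): res(0,5)=3

Residual capacity of (0,5): 3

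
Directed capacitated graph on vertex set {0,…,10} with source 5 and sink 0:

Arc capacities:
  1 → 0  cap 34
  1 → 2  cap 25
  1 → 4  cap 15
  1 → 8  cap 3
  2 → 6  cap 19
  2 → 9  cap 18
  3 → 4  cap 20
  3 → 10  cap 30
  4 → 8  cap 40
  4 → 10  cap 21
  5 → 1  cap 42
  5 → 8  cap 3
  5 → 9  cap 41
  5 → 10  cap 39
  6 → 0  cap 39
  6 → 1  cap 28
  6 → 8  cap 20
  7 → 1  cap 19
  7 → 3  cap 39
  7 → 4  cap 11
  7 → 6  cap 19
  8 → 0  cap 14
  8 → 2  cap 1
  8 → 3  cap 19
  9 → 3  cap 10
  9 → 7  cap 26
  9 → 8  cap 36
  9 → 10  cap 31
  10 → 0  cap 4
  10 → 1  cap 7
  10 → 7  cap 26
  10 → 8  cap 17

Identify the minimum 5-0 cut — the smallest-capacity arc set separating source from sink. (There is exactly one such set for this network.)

Min-cut arcs: {(1,0), (2,6), (7,6), (8,0), (10,0)} (total capacity 90)

augment #1: 5→1→0 push 34
augment #2: 5→8→0 push 3
augment #3: 5→10→0 push 4
augment #4: 5→1→8→0 push 3
augment #5: 5→9→8→0 push 8
augment #6: 5→1→2→6→0 push 5
augment #7: 5→9→7→6→0 push 19
augment #8: 5→9→8→2→6→0 push 1
augment #9: 5→10→1→2→6→0 push 7
augment #10: 5→9→7→1→2→6→0 push 6
max flow = 90; residual-reachable set from 5 gives S-side
cut edges (S→T): {(1,0), (2,6), (7,6), (8,0), (10,0)} total cap 90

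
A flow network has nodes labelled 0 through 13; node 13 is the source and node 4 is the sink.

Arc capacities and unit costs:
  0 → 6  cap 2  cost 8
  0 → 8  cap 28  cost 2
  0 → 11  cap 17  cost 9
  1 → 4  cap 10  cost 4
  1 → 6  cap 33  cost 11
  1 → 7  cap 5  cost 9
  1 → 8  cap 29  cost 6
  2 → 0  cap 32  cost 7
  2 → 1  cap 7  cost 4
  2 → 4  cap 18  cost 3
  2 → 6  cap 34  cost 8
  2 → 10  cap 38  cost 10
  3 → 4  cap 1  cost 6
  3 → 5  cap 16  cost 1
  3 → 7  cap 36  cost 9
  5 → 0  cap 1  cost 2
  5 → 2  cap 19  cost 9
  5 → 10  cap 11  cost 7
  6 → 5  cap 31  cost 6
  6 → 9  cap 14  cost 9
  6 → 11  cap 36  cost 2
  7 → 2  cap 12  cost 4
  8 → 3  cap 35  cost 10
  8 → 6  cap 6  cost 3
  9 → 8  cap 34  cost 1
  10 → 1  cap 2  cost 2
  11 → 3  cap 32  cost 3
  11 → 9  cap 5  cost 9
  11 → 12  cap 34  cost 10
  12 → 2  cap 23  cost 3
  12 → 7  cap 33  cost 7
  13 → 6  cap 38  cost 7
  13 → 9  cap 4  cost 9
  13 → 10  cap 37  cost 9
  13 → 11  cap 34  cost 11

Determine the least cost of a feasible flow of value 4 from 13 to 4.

Minimum cost for 4 units: 73

shortest-cost path #1: 13→10→1→4 push 2 @ unit cost 15 (adds 30)
shortest-cost path #2: 13→6→11→3→4 push 1 @ unit cost 18 (adds 18)
shortest-cost path #3: 13→6→11→12→2→4 push 1 @ unit cost 25 (adds 25)
total cost = 73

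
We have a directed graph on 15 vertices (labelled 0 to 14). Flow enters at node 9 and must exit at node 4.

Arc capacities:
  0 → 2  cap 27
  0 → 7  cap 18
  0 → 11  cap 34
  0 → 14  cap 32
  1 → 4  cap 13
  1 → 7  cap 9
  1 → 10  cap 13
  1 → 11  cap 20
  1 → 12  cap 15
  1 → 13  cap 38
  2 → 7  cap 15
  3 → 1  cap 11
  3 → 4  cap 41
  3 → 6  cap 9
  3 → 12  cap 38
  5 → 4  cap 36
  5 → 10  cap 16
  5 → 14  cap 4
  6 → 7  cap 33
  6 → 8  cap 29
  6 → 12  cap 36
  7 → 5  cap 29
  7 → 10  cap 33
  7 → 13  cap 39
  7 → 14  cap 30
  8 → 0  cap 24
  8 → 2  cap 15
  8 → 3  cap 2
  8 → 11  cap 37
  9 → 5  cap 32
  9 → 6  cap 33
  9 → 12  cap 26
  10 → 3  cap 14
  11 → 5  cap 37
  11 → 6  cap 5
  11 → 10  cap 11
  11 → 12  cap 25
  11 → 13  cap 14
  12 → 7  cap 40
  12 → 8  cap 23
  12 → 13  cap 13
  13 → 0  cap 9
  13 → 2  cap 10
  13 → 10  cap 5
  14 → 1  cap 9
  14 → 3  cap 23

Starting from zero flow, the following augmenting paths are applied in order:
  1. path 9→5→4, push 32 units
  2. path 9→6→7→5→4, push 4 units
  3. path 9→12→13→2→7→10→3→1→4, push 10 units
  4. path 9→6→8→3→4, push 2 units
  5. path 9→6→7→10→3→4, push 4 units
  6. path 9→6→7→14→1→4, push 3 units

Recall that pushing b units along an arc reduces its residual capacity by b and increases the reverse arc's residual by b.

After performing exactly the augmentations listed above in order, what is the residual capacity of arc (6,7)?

after path 1 (9→5→4, push 32): res(6,7)=33
after path 2 (9→6→7→5→4, push 4): res(6,7)=29
after path 3 (9→12→13→2→7→10→3→1→4, push 10): res(6,7)=29
after path 4 (9→6→8→3→4, push 2): res(6,7)=29
after path 5 (9→6→7→10→3→4, push 4): res(6,7)=25
after path 6 (9→6→7→14→1→4, push 3): res(6,7)=22

Residual capacity of (6,7): 22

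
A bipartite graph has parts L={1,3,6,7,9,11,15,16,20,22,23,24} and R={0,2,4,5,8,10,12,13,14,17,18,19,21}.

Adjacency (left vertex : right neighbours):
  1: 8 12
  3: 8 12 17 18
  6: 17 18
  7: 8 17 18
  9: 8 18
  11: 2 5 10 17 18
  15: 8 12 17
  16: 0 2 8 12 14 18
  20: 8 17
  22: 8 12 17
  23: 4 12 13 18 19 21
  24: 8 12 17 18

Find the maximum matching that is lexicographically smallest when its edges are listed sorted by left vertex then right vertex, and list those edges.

|M| = 7 (so the lex-smallest maximum matching has 7 edges)
process left vertices in ascending order; for each, take the smallest-labelled available neighbour that still permits 7 edges overall, or leave it unmatched if none does
lex-smallest matching: {1-8, 3-12, 6-17, 7-18, 11-2, 16-0, 23-4}

Lex-smallest maximum matching: {(1,8), (3,12), (6,17), (7,18), (11,2), (16,0), (23,4)}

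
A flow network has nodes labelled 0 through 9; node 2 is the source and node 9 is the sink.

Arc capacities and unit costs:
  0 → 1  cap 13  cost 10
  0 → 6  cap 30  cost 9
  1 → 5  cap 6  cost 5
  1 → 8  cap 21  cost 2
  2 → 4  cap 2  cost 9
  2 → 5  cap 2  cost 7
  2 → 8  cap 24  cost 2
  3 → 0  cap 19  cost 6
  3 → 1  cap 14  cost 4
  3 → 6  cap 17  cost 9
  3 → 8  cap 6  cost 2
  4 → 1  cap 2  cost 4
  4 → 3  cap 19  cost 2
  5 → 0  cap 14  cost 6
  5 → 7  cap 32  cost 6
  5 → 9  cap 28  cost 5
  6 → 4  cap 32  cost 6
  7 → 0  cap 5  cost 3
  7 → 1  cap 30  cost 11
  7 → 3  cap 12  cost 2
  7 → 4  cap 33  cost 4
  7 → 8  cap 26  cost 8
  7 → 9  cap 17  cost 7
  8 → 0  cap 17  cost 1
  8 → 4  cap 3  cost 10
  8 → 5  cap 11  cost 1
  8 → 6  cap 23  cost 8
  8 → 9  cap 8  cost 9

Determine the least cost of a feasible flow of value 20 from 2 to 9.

Minimum cost for 20 units: 188

shortest-cost path #1: 2→8→5→9 push 11 @ unit cost 8 (adds 88)
shortest-cost path #2: 2→8→9 push 8 @ unit cost 11 (adds 88)
shortest-cost path #3: 2→5→9 push 1 @ unit cost 12 (adds 12)
total cost = 188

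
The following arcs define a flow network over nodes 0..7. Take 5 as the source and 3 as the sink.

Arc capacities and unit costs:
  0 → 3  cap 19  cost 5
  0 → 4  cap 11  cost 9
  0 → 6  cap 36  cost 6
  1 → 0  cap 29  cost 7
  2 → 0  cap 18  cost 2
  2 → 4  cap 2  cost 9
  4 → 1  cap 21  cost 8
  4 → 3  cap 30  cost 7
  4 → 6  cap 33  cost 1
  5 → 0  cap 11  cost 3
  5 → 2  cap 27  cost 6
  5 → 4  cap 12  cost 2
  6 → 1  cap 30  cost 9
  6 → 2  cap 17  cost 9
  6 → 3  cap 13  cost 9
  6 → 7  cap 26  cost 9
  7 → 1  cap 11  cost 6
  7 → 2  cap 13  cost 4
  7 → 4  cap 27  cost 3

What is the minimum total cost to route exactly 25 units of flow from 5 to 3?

Minimum cost for 25 units: 222

shortest-cost path #1: 5→0→3 push 11 @ unit cost 8 (adds 88)
shortest-cost path #2: 5→4→3 push 12 @ unit cost 9 (adds 108)
shortest-cost path #3: 5→2→0→3 push 2 @ unit cost 13 (adds 26)
total cost = 222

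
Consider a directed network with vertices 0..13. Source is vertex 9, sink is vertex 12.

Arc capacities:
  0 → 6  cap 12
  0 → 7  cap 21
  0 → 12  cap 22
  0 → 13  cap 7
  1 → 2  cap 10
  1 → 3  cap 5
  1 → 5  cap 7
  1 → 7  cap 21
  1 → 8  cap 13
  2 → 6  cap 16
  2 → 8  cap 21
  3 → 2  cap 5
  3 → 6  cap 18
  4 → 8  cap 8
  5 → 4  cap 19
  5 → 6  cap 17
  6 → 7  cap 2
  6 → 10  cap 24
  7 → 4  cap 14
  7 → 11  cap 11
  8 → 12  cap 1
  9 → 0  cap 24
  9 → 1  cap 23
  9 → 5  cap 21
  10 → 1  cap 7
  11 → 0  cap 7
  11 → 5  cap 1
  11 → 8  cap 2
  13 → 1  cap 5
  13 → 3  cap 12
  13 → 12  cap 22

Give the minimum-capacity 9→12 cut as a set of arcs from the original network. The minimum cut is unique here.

Min-cut arcs: {(0,12), (0,13), (8,12)} (total capacity 30)

augment #1: 9→0→12 push 22
augment #2: 9→0→13→12 push 2
augment #3: 9→1→8→12 push 1
augment #4: 9→1→7→11→0→13→12 push 5
max flow = 30; residual-reachable set from 9 gives S-side
cut edges (S→T): {(0,12), (0,13), (8,12)} total cap 30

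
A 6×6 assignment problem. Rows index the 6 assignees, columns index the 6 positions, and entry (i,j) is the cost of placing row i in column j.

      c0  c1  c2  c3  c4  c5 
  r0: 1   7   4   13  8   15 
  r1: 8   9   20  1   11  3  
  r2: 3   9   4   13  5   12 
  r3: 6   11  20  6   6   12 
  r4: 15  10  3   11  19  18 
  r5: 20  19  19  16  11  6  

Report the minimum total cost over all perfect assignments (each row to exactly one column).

one of 2 optimal assignments: row0→col0 (cost 1), row1→col3 (cost 1), row2→col1 (cost 9), row3→col4 (cost 6), row4→col2 (cost 3), row5→col5 (cost 6)
total = 1 + 1 + 9 + 6 + 3 + 6 = 26

Minimum assignment cost: 26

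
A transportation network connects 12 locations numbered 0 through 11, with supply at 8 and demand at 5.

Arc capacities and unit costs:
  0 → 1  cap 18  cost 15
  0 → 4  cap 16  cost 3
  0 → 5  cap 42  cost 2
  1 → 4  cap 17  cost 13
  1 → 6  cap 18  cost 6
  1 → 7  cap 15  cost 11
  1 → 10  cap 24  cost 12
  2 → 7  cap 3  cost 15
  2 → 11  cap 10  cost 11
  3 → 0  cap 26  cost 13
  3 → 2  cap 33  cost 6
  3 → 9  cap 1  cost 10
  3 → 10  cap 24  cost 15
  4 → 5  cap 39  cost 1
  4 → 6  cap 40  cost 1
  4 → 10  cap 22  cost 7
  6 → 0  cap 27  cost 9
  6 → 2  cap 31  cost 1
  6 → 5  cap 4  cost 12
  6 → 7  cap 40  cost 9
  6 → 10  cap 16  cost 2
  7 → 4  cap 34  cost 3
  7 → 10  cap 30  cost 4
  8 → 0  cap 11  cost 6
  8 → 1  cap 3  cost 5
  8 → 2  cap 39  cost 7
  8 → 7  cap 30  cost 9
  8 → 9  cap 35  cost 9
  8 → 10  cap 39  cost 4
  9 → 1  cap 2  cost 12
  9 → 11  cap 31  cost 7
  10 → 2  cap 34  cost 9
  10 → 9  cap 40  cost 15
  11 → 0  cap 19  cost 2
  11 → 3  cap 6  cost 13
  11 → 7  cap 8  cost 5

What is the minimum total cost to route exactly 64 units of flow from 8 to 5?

Minimum cost for 64 units: 940

shortest-cost path #1: 8→0→5 push 11 @ unit cost 8 (adds 88)
shortest-cost path #2: 8→7→4→5 push 30 @ unit cost 13 (adds 390)
shortest-cost path #3: 8→1→4→5 push 3 @ unit cost 19 (adds 57)
shortest-cost path #4: 8→9→11→0→5 push 19 @ unit cost 20 (adds 380)
shortest-cost path #5: 8→9→11→7→4→5 push 1 @ unit cost 25 (adds 25)
total cost = 940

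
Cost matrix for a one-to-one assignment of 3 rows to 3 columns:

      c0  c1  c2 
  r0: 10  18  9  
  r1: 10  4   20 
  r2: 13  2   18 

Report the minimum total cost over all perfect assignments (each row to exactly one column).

optimal assignment: row0→col2 (cost 9), row1→col0 (cost 10), row2→col1 (cost 2)
total = 9 + 10 + 2 = 21

Minimum assignment cost: 21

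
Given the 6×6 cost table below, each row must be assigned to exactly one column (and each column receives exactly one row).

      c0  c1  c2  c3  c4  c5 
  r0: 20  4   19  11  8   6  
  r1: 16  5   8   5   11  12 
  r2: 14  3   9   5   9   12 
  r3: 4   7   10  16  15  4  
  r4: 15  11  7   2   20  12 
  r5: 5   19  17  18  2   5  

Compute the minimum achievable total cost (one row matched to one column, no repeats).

optimal assignment: row0→col5 (cost 6), row1→col2 (cost 8), row2→col1 (cost 3), row3→col0 (cost 4), row4→col3 (cost 2), row5→col4 (cost 2)
total = 6 + 8 + 3 + 4 + 2 + 2 = 25

Minimum assignment cost: 25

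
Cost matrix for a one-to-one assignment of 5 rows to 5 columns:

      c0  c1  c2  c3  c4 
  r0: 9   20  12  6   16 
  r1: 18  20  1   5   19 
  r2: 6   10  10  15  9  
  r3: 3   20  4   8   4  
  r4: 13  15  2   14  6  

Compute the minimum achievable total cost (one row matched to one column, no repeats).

optimal assignment: row0→col3 (cost 6), row1→col2 (cost 1), row2→col1 (cost 10), row3→col0 (cost 3), row4→col4 (cost 6)
total = 6 + 1 + 10 + 3 + 6 = 26

Minimum assignment cost: 26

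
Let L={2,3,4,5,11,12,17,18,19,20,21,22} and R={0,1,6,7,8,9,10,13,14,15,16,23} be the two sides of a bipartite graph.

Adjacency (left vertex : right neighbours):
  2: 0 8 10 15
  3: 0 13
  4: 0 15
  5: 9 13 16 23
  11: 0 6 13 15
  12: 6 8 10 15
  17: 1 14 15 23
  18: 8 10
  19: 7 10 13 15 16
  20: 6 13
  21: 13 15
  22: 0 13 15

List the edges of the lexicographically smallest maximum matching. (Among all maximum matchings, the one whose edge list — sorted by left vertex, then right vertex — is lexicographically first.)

|M| = 9 (so the lex-smallest maximum matching has 9 edges)
process left vertices in ascending order; for each, take the smallest-labelled available neighbour that still permits 9 edges overall, or leave it unmatched if none does
lex-smallest matching: {2-0, 3-13, 4-15, 5-9, 11-6, 12-8, 17-1, 18-10, 19-7}

Lex-smallest maximum matching: {(2,0), (3,13), (4,15), (5,9), (11,6), (12,8), (17,1), (18,10), (19,7)}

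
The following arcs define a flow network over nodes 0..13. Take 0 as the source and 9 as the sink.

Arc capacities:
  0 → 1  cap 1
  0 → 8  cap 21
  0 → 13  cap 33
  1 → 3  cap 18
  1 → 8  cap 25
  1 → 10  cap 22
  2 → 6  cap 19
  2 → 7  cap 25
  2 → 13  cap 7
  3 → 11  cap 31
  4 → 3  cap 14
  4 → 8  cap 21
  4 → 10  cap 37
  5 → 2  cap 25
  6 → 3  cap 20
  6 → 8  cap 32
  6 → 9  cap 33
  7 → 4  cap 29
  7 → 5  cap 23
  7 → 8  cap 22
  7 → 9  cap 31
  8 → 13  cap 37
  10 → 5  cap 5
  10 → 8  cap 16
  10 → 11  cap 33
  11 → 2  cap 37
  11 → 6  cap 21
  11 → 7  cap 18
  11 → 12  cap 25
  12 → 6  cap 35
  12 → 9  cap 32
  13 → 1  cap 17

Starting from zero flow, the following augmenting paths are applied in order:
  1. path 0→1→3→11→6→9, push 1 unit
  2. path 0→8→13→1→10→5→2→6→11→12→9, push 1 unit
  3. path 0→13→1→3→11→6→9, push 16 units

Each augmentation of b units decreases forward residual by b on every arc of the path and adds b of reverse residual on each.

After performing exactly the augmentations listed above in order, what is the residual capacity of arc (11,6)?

after path 1 (0→1→3→11→6→9, push 1): res(11,6)=20
after path 2 (0→8→13→1→10→5→2→6→11→12→9, push 1): res(11,6)=21
after path 3 (0→13→1→3→11→6→9, push 16): res(11,6)=5

Residual capacity of (11,6): 5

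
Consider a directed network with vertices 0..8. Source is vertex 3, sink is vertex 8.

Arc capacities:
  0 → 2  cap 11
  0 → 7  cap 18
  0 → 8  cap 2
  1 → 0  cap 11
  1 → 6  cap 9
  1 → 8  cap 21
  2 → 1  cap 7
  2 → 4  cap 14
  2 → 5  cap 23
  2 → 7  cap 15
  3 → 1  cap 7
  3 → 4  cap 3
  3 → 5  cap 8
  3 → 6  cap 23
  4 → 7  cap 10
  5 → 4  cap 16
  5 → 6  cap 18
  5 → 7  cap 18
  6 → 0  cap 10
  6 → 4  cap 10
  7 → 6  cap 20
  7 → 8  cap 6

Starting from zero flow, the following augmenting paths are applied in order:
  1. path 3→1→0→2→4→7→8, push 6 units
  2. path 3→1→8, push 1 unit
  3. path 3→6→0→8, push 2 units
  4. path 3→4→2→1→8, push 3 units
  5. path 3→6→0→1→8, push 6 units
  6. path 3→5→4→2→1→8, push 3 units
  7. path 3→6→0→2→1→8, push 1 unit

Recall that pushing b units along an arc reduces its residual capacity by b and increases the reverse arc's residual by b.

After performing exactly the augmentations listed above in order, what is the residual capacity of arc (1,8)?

after path 1 (3→1→0→2→4→7→8, push 6): res(1,8)=21
after path 2 (3→1→8, push 1): res(1,8)=20
after path 3 (3→6→0→8, push 2): res(1,8)=20
after path 4 (3→4→2→1→8, push 3): res(1,8)=17
after path 5 (3→6→0→1→8, push 6): res(1,8)=11
after path 6 (3→5→4→2→1→8, push 3): res(1,8)=8
after path 7 (3→6→0→2→1→8, push 1): res(1,8)=7

Residual capacity of (1,8): 7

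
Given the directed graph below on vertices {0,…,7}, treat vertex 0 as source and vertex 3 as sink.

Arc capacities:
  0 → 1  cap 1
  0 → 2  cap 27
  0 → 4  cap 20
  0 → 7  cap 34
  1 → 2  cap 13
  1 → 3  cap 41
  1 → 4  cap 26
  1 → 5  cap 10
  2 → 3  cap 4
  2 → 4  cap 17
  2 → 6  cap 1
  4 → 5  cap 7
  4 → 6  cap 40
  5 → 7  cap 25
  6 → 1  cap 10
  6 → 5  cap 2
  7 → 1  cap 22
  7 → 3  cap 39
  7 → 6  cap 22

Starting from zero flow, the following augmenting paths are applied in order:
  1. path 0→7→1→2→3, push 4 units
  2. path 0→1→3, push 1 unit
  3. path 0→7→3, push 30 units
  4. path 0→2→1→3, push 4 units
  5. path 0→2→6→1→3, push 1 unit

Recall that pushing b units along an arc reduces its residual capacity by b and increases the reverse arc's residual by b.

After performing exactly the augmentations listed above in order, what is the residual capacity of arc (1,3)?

Residual capacity of (1,3): 35

after path 1 (0→7→1→2→3, push 4): res(1,3)=41
after path 2 (0→1→3, push 1): res(1,3)=40
after path 3 (0→7→3, push 30): res(1,3)=40
after path 4 (0→2→1→3, push 4): res(1,3)=36
after path 5 (0→2→6→1→3, push 1): res(1,3)=35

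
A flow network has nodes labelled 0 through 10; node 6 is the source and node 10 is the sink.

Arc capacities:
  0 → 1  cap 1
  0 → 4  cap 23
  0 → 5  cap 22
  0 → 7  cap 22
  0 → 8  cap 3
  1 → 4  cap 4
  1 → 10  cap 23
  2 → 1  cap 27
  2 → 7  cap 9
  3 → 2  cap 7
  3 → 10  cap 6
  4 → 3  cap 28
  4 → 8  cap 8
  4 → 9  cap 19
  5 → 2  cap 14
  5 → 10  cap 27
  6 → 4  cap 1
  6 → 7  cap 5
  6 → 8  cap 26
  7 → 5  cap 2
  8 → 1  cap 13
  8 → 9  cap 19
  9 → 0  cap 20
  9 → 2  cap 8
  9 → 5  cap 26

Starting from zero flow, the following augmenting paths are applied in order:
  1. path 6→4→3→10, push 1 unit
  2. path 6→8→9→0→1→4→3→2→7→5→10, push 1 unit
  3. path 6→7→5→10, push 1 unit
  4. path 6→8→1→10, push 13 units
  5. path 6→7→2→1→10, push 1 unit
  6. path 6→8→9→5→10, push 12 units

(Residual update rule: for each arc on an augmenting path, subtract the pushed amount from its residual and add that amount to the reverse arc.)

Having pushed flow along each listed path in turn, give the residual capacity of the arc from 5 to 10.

after path 1 (6→4→3→10, push 1): res(5,10)=27
after path 2 (6→8→9→0→1→4→3→2→7→5→10, push 1): res(5,10)=26
after path 3 (6→7→5→10, push 1): res(5,10)=25
after path 4 (6→8→1→10, push 13): res(5,10)=25
after path 5 (6→7→2→1→10, push 1): res(5,10)=25
after path 6 (6→8→9→5→10, push 12): res(5,10)=13

Residual capacity of (5,10): 13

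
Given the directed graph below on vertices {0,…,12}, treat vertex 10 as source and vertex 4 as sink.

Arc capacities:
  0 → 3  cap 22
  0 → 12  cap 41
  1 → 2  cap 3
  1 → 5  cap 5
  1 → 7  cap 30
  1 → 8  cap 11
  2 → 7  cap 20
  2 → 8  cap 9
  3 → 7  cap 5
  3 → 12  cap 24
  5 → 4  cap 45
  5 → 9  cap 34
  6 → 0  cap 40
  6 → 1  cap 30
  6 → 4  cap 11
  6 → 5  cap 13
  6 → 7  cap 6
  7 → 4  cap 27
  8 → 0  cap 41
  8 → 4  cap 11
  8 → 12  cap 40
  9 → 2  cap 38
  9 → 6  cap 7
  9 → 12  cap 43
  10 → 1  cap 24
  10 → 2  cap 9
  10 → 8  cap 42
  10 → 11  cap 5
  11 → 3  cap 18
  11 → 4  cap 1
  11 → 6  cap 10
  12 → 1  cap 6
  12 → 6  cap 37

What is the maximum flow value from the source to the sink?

Maximum flow value: 68

augment #1: 10→8→4 bottleneck 11, total now 11
augment #2: 10→11→4 bottleneck 1, total now 12
augment #3: 10→1→5→4 bottleneck 5, total now 17
augment #4: 10→1→7→4 bottleneck 19, total now 36
augment #5: 10→2→7→4 bottleneck 8, total now 44
augment #6: 10→11→6→4 bottleneck 4, total now 48
augment #7: 10→8→12→6→4 bottleneck 7, total now 55
augment #8: 10→8→12→6→5→4 bottleneck 13, total now 68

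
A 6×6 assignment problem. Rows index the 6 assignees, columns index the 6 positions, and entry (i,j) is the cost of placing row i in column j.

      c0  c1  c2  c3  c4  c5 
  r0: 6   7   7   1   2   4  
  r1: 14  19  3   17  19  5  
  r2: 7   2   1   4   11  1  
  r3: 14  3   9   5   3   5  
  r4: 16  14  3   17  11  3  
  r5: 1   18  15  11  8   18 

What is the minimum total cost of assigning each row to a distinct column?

optimal assignment: row0→col3 (cost 1), row1→col2 (cost 3), row2→col1 (cost 2), row3→col4 (cost 3), row4→col5 (cost 3), row5→col0 (cost 1)
total = 1 + 3 + 2 + 3 + 3 + 1 = 13

Minimum assignment cost: 13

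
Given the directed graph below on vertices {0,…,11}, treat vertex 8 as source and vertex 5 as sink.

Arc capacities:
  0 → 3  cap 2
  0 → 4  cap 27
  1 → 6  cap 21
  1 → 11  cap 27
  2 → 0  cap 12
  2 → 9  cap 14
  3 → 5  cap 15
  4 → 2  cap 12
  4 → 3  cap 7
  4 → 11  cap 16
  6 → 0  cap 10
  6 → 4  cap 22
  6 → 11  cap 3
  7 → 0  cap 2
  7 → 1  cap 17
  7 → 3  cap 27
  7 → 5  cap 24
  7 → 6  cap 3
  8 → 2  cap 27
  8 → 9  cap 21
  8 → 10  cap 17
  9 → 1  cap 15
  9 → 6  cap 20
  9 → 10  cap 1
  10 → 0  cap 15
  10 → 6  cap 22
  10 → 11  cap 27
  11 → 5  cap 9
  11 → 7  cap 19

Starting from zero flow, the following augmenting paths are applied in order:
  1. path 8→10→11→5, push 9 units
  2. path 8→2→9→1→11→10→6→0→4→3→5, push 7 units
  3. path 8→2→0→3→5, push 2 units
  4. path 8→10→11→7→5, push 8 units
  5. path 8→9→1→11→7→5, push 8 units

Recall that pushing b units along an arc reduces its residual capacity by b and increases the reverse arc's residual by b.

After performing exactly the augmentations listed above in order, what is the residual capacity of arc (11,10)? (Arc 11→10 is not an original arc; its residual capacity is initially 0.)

after path 1 (8→10→11→5, push 9): res(11,10)=9
after path 2 (8→2→9→1→11→10→6→0→4→3→5, push 7): res(11,10)=2
after path 3 (8→2→0→3→5, push 2): res(11,10)=2
after path 4 (8→10→11→7→5, push 8): res(11,10)=10
after path 5 (8→9→1→11→7→5, push 8): res(11,10)=10

Residual capacity of (11,10): 10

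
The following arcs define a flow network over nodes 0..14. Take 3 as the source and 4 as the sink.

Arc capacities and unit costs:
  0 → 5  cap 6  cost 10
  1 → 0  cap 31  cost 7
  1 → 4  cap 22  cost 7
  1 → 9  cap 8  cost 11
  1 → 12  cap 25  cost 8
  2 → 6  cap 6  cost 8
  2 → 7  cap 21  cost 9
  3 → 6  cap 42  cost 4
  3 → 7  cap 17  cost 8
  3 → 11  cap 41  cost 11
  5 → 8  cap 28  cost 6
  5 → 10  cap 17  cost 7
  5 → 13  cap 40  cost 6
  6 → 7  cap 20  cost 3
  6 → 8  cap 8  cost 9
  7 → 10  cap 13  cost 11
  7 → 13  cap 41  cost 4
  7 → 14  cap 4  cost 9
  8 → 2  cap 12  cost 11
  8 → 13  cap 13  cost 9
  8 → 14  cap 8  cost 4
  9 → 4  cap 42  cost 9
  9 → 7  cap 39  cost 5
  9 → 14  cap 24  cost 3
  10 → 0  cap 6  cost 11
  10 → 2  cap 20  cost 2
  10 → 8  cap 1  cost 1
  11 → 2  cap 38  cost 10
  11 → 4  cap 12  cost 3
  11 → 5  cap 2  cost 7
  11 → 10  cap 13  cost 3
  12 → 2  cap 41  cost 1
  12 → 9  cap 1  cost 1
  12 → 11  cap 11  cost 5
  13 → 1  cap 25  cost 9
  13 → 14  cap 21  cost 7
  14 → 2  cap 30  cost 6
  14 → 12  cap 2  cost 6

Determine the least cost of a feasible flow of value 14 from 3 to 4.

Minimum cost for 14 units: 222

shortest-cost path #1: 3→11→4 push 12 @ unit cost 14 (adds 168)
shortest-cost path #2: 3→6→7→13→1→4 push 2 @ unit cost 27 (adds 54)
total cost = 222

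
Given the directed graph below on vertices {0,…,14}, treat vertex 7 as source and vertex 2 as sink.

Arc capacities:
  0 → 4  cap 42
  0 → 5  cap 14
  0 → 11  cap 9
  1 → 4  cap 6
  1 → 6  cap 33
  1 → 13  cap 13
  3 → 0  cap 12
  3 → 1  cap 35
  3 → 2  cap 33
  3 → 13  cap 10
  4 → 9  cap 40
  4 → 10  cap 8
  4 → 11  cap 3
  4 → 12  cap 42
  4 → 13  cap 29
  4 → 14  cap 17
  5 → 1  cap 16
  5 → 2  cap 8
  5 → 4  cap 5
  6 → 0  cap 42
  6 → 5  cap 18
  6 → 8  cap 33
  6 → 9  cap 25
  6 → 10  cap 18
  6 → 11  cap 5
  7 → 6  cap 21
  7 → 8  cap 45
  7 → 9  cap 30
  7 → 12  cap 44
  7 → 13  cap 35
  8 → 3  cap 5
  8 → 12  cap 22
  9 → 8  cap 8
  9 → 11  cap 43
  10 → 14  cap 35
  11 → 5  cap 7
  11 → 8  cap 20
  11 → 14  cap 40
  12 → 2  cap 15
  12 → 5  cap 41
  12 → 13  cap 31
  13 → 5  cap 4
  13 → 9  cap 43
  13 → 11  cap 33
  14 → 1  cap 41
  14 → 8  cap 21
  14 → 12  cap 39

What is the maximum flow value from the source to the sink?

augment #1: 7→12→2 bottleneck 15, total now 15
augment #2: 7→6→5→2 bottleneck 8, total now 23
augment #3: 7→8→3→2 bottleneck 5, total now 28

Maximum flow value: 28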